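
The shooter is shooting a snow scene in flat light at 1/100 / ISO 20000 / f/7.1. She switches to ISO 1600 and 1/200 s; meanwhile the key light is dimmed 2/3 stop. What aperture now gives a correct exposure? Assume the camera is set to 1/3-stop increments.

Scene light: 2/3 stop darker.
ISO: 20000 → 16000 → 12800 → 10000 → 8000 → 6400 → 5000 → 4000 → 3200 → 2500 → 2000 → 1600 — 3 2/3 stops dropped (darker).
Shutter speed: 1/100 → 1/125 → 1/160 → 1/200 — 1 stop faster (darker).
Net so far: 5 1/3 stops darker. Aperture: f/7.1 → f/6.3 → f/5.6 → f/5 → f/4.5 → f/4 → f/3.5 → f/3.2 → f/2.8 → f/2.5 → f/2.2 → f/2 → f/1.8 → f/1.6 → f/1.4 → f/1.2 → f/1.1.

f/1.1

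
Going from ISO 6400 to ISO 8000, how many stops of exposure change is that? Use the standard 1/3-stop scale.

1/3 stop

6400 → 8000 — count the steps: 1 third-stops = 1/3 stop.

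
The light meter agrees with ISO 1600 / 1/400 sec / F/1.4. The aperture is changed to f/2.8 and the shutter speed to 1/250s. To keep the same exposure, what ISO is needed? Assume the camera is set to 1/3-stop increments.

Aperture: f/1.4 → f/1.6 → f/1.8 → f/2 → f/2.2 → f/2.5 → f/2.8 — 2 stops stopped down (darker).
Shutter speed: 1/400 → 1/320 → 1/250 — 2/3 stop longer (brighter).
Net change so far: 1 1/3 stops darker. Offset with the ISO: 1600 → 2000 → 2500 → 3200 → 4000.

ISO 4000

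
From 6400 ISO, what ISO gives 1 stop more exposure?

ISO 12800

ISO: 6400 → 12800 — 1 stop higher (brighter).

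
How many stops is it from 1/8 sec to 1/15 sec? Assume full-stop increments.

1 stop

1/8 → 1/15 — count the steps: 1 stop.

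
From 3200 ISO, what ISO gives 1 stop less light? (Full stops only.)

ISO 1600

ISO: 3200 → 1600 — 1 stop lower (darker).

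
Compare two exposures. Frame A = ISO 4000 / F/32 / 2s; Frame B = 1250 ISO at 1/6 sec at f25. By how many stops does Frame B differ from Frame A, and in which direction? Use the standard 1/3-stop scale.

Aperture: f/32 → f/29 → f/25 — 2/3 stop larger aperture (brighter).
Shutter speed: 2 → 1.6 → 1.3 → 1 → 0.8 → 0.6 → 0.5 → 0.4 → 0.3 → 1/4 → 1/5 → 1/6 — 3 2/3 stops faster (darker).
ISO: 4000 → 3200 → 2500 → 2000 → 1600 → 1250 — 1 2/3 stops dropped (darker).
Net: +2/3 −3 2/3 −1 2/3 = −4 2/3 stops.

4 2/3 stops darker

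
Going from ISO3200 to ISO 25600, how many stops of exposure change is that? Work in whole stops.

3200 → 6400 → 12800 → 25600 — count the steps: 3 stops.

3 stops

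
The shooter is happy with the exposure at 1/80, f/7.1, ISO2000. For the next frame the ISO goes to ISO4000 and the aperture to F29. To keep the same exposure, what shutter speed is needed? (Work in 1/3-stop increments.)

ISO: 2000 → 2500 → 3200 → 4000 — 1 stop raised (brighter).
Aperture: f/7.1 → f/8 → f/9 → f/10 → f/11 → f/13 → f/14 → f/16 → f/18 → f/20 → f/22 → f/25 → f/29 — 4 stops narrower (darker).
Net change so far: 3 stops darker. Offset with the shutter speed: 1/80 → 1/60 → 1/50 → 1/40 → 1/30 → 1/25 → 1/20 → 1/15 → 1/13 → 1/10.

1/10s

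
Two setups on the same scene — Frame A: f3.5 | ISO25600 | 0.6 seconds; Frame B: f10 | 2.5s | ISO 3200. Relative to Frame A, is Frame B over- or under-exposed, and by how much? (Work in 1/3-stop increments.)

4 stops darker

Aperture: f/3.5 → f/4 → f/4.5 → f/5 → f/5.6 → f/6.3 → f/7.1 → f/8 → f/9 → f/10 — 3 stops narrower (darker).
Shutter speed: 0.6 → 0.8 → 1 → 1.3 → 1.6 → 2 → 2.5 — 2 stops slower (brighter).
ISO: 25600 → 20000 → 16000 → 12800 → 10000 → 8000 → 6400 → 5000 → 4000 → 3200 — 3 stops lower (darker).
Net: −3 +2 −3 = −4 stops.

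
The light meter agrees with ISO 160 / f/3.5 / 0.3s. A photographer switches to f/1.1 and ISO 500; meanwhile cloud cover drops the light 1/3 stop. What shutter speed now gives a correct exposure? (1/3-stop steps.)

1/80s

Scene light: 1/3 stop darker.
Aperture: f/3.5 → f/3.2 → f/2.8 → f/2.5 → f/2.2 → f/2 → f/1.8 → f/1.6 → f/1.4 → f/1.2 → f/1.1 — 3 1/3 stops larger aperture (brighter).
ISO: 160 → 200 → 250 → 320 → 400 → 500 — 1 2/3 stops raised (brighter).
Net so far: 4 2/3 stops brighter. Shutter speed: 0.3 → 1/4 → 1/5 → 1/6 → 1/8 → 1/10 → 1/13 → 1/15 → 1/20 → 1/25 → 1/30 → 1/40 → 1/50 → 1/60 → 1/80.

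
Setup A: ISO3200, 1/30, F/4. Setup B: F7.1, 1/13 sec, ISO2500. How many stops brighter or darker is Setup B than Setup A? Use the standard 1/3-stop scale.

Aperture: f/4 → f/4.5 → f/5 → f/5.6 → f/6.3 → f/7.1 — 1 2/3 stops narrower (darker).
Shutter speed: 1/30 → 1/25 → 1/20 → 1/15 → 1/13 — 1 1/3 stops slower (brighter).
ISO: 3200 → 2500 — 1/3 stop dropped (darker).
Net: −1 2/3 +1 1/3 −1/3 = −2/3 stops.

2/3 stop darker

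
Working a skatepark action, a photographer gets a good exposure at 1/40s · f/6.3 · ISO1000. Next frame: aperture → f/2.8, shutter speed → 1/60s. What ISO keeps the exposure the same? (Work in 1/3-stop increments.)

ISO 320

Aperture: f/6.3 → f/5.6 → f/5 → f/4.5 → f/4 → f/3.5 → f/3.2 → f/2.8 — 2 1/3 stops opened up (brighter).
Shutter speed: 1/40 → 1/50 → 1/60 — 2/3 stop faster (darker).
Net change so far: 1 2/3 stops brighter. Offset with the ISO: 1000 → 800 → 640 → 500 → 400 → 320.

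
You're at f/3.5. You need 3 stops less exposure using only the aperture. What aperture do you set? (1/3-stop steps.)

Aperture: f/3.5 → f/4 → f/4.5 → f/5 → f/5.6 → f/6.3 → f/7.1 → f/8 → f/9 → f/10 — 3 stops narrower (darker).

f/10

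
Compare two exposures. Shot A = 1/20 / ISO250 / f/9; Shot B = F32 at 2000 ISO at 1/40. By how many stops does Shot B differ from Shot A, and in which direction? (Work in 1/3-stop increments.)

Aperture: f/9 → f/10 → f/11 → f/13 → f/14 → f/16 → f/18 → f/20 → f/22 → f/25 → f/29 → f/32 — 3 2/3 stops narrower (darker).
Shutter speed: 1/20 → 1/25 → 1/30 → 1/40 — 1 stop shorter (darker).
ISO: 250 → 320 → 400 → 500 → 640 → 800 → 1000 → 1250 → 1600 → 2000 — 3 stops raised (brighter).
Net: −3 2/3 −1 +3 = −1 2/3 stops.

1 2/3 stops darker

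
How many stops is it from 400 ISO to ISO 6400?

4 stops

400 → 800 → 1600 → 3200 → 6400 — count the steps: 4 stops.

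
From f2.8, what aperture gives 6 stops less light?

f/22

Aperture: f/2.8 → f/4 → f/5.6 → f/8 → f/11 → f/16 → f/22 — 6 stops smaller aperture (darker).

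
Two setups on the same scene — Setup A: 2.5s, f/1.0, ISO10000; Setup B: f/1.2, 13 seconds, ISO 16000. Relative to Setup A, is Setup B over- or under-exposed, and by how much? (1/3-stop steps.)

2 1/3 stops brighter

Aperture: f/1.0 → f/1.1 → f/1.2 — 2/3 stop smaller aperture (darker).
Shutter speed: 2.5 → 3.2 → 4 → 5 → 6 → 8 → 10 → 13 — 2 1/3 stops slower (brighter).
ISO: 10000 → 12800 → 16000 — 2/3 stop higher (brighter).
Net: −2/3 +2 1/3 +2/3 = +2 1/3 stops.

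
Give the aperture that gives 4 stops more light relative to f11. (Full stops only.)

Aperture: f/11 → f/8 → f/5.6 → f/4 → f/2.8 — 4 stops opened up (brighter).

f/2.8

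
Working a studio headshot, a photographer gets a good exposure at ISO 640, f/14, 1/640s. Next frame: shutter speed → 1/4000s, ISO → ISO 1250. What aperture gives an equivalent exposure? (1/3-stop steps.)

Shutter speed: 1/640 → 1/800 → 1/1000 → 1/1250 → 1/1600 → 1/2000 → 1/2500 → 1/3200 → 1/4000 — 2 2/3 stops shorter (darker).
ISO: 640 → 800 → 1000 → 1250 — 1 stop raised (brighter).
Net change so far: 1 2/3 stops darker. Offset with the aperture: f/14 → f/13 → f/11 → f/10 → f/9 → f/8.

f/8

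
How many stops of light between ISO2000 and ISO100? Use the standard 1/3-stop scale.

4 1/3 stops

2000 → 1600 → 1250 → 1000 → 800 → 640 → 500 → 400 → 320 → 250 → 200 → 160 → 125 → 100 — count the steps: 13 third-stops = 4 1/3 stops.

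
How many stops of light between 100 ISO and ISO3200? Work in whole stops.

5 stops

100 → 200 → 400 → 800 → 1600 → 3200 — count the steps: 5 stops.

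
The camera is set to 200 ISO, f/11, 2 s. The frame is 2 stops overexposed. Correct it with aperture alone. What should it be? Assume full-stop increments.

f/22

Overexposed by 2 stops → need 2 stops darker.
Aperture: f/11 → f/16 → f/22.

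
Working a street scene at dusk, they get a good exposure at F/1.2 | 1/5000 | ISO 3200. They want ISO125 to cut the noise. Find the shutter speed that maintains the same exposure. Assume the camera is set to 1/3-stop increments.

1/200s

ISO: 3200 → 2500 → 2000 → 1600 → 1250 → 1000 → 800 → 640 → 500 → 400 → 320 → 250 → 200 → 160 → 125 — 4 2/3 stops lower (darker).
Need 4 2/3 stops brighter from the shutter speed: 1/5000 → 1/4000 → 1/3200 → 1/2500 → 1/2000 → 1/1600 → 1/1250 → 1/1000 → 1/800 → 1/640 → 1/500 → 1/400 → 1/320 → 1/250 → 1/200.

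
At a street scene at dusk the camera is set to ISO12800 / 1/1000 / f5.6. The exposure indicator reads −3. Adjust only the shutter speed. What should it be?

Underexposed by 3 stops → need 3 stops brighter.
Shutter speed: 1/1000 → 1/500 → 1/250 → 1/125.

1/125s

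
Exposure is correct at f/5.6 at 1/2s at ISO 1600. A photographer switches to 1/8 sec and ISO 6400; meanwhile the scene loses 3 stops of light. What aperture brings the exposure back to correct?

f/2

Scene light: 3 stops darker.
Shutter speed: 1/2 → 1/4 → 1/8 — 2 stops faster (darker).
ISO: 1600 → 3200 → 6400 — 2 stops higher (brighter).
Net so far: 3 stops darker. Aperture: f/5.6 → f/4 → f/2.8 → f/2.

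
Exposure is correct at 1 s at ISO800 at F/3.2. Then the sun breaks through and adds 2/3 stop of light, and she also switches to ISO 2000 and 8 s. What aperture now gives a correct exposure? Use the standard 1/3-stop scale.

Scene light: 2/3 stop brighter.
ISO: 800 → 1000 → 1250 → 1600 → 2000 — 1 1/3 stops higher (brighter).
Shutter speed: 1 → 1.3 → 1.6 → 2 → 2.5 → 3.2 → 4 → 5 → 6 → 8 — 3 stops longer (brighter).
Net so far: 5 stops brighter. Aperture: f/3.2 → f/3.5 → f/4 → f/4.5 → f/5 → f/5.6 → f/6.3 → f/7.1 → f/8 → f/9 → f/10 → f/11 → f/13 → f/14 → f/16 → f/18.

f/18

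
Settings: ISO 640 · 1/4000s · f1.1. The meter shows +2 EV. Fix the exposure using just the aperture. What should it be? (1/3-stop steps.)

f/2.2

Overexposed by 2 stops → need 2 stops darker.
Aperture: f/1.1 → f/1.2 → f/1.4 → f/1.6 → f/1.8 → f/2 → f/2.2.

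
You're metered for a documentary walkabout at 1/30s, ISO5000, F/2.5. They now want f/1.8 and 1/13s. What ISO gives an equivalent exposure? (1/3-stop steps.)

ISO 1000

Aperture: f/2.5 → f/2.2 → f/2 → f/1.8 — 1 stop larger aperture (brighter).
Shutter speed: 1/30 → 1/25 → 1/20 → 1/15 → 1/13 — 1 1/3 stops longer (brighter).
Net change so far: 2 1/3 stops brighter. Offset with the ISO: 5000 → 4000 → 3200 → 2500 → 2000 → 1600 → 1250 → 1000.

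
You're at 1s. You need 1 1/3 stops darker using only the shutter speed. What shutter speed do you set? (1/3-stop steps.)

Shutter speed: 1 → 0.8 → 0.6 → 0.5 → 0.4 — 1 1/3 stops shorter (darker).

0.4 s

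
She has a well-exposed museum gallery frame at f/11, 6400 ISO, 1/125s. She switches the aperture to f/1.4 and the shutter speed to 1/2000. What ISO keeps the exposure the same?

ISO 1600

Aperture: f/11 → f/8 → f/5.6 → f/4 → f/2.8 → f/2 → f/1.4 — 6 stops larger aperture (brighter).
Shutter speed: 1/125 → 1/250 → 1/500 → 1/1000 → 1/2000 — 4 stops shorter (darker).
Net change so far: 2 stops brighter. Offset with the ISO: 6400 → 3200 → 1600.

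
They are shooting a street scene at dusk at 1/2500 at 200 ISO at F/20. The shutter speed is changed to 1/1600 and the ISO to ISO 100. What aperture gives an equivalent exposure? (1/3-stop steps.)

f/18

Shutter speed: 1/2500 → 1/2000 → 1/1600 — 2/3 stop longer (brighter).
ISO: 200 → 160 → 125 → 100 — 1 stop lower (darker).
Net change so far: 1/3 stop darker. Offset with the aperture: f/20 → f/18.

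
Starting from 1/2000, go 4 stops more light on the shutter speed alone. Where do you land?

Shutter speed: 1/2000 → 1/1000 → 1/500 → 1/250 → 1/125 — 4 stops slower (brighter).

1/125s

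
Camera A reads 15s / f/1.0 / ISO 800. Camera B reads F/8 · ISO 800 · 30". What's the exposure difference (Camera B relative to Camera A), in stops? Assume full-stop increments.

Aperture: f/1.0 → f/1.4 → f/2 → f/2.8 → f/4 → f/5.6 → f/8 — 6 stops smaller aperture (darker).
Shutter speed: 15 → 30 — 1 stop longer (brighter).
ISO: unchanged.
Net: −6 +1 = −5 stops.

5 stops darker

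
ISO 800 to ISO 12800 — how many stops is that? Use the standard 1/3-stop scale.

800 → 1000 → 1250 → 1600 → 2000 → 2500 → 3200 → 4000 → 5000 → 6400 → 8000 → 10000 → 12800 — count the steps: 12 third-stops = 4 stops.

4 stops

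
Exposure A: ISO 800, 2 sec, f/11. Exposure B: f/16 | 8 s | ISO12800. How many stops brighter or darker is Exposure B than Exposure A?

Aperture: f/11 → f/16 — 1 stop stopped down (darker).
Shutter speed: 2 → 4 → 8 — 2 stops longer (brighter).
ISO: 800 → 1600 → 3200 → 6400 → 12800 — 4 stops higher (brighter).
Net: −1 +2 +4 = +5 stops.

5 stops brighter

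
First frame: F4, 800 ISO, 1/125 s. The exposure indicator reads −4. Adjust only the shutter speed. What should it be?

Underexposed by 4 stops → need 4 stops brighter.
Shutter speed: 1/125 → 1/60 → 1/30 → 1/15 → 1/8.

1/8s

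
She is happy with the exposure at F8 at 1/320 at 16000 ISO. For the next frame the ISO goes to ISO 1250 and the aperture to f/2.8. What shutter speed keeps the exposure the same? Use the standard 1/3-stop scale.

1/200s

ISO: 16000 → 12800 → 10000 → 8000 → 6400 → 5000 → 4000 → 3200 → 2500 → 2000 → 1600 → 1250 — 3 2/3 stops lower (darker).
Aperture: f/8 → f/7.1 → f/6.3 → f/5.6 → f/5 → f/4.5 → f/4 → f/3.5 → f/3.2 → f/2.8 — 3 stops opened up (brighter).
Net change so far: 2/3 stop darker. Offset with the shutter speed: 1/320 → 1/250 → 1/200.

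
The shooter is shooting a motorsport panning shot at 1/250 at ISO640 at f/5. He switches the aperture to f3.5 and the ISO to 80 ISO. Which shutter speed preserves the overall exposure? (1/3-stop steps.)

1/60s

Aperture: f/5 → f/4.5 → f/4 → f/3.5 — 1 stop opened up (brighter).
ISO: 640 → 500 → 400 → 320 → 250 → 200 → 160 → 125 → 100 → 80 — 3 stops dropped (darker).
Net change so far: 2 stops darker. Offset with the shutter speed: 1/250 → 1/200 → 1/160 → 1/125 → 1/100 → 1/80 → 1/60.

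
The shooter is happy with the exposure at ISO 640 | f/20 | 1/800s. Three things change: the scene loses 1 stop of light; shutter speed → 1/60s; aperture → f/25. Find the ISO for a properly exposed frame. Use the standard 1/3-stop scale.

Scene light: 1 stop darker.
Shutter speed: 1/800 → 1/640 → 1/500 → 1/400 → 1/320 → 1/250 → 1/200 → 1/160 → 1/125 → 1/100 → 1/80 → 1/60 — 3 2/3 stops longer (brighter).
Aperture: f/20 → f/22 → f/25 — 2/3 stop narrower (darker).
Net so far: 2 stops brighter. ISO: 640 → 500 → 400 → 320 → 250 → 200 → 160.

ISO 160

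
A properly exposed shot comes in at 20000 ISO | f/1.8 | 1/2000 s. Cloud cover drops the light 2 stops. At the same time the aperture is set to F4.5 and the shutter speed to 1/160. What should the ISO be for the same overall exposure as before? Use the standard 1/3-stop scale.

Scene light: 2 stops darker.
Aperture: f/1.8 → f/2 → f/2.2 → f/2.5 → f/2.8 → f/3.2 → f/3.5 → f/4 → f/4.5 — 2 2/3 stops narrower (darker).
Shutter speed: 1/2000 → 1/1600 → 1/1250 → 1/1000 → 1/800 → 1/640 → 1/500 → 1/400 → 1/320 → 1/250 → 1/200 → 1/160 — 3 2/3 stops slower (brighter).
Net so far: 1 stop darker. ISO: 20000 → 25600 → 32000 → 40000.

ISO 40000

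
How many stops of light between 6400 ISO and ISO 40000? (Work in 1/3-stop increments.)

6400 → 8000 → 10000 → 12800 → 16000 → 20000 → 25600 → 32000 → 40000 — count the steps: 8 third-stops = 2 2/3 stops.

2 2/3 stops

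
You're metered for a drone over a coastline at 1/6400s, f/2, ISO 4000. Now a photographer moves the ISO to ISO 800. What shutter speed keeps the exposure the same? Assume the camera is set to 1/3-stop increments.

ISO: 4000 → 3200 → 2500 → 2000 → 1600 → 1250 → 1000 → 800 — 2 1/3 stops lower (darker).
Need 2 1/3 stops brighter from the shutter speed: 1/6400 → 1/5000 → 1/4000 → 1/3200 → 1/2500 → 1/2000 → 1/1600 → 1/1250.

1/1250s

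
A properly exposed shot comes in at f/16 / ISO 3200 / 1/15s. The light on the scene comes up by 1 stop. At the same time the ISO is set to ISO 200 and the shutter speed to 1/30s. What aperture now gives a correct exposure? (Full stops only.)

Scene light: 1 stop brighter.
ISO: 3200 → 1600 → 800 → 400 → 200 — 4 stops lower (darker).
Shutter speed: 1/15 → 1/30 — 1 stop shorter (darker).
Net so far: 4 stops darker. Aperture: f/16 → f/11 → f/8 → f/5.6 → f/4.

f/4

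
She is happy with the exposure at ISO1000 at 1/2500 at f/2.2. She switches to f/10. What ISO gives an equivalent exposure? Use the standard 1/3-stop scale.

Aperture: f/2.2 → f/2.5 → f/2.8 → f/3.2 → f/3.5 → f/4 → f/4.5 → f/5 → f/5.6 → f/6.3 → f/7.1 → f/8 → f/9 → f/10 — 4 1/3 stops smaller aperture (darker).
Need 4 1/3 stops brighter from the ISO: 1000 → 1250 → 1600 → 2000 → 2500 → 3200 → 4000 → 5000 → 6400 → 8000 → 10000 → 12800 → 16000 → 20000.

ISO 20000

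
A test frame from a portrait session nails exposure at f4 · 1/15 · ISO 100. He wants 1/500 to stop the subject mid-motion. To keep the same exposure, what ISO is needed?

ISO 3200

Shutter speed: 1/15 → 1/30 → 1/60 → 1/125 → 1/250 → 1/500 — 5 stops faster (darker).
Need 5 stops brighter from the ISO: 100 → 200 → 400 → 800 → 1600 → 3200.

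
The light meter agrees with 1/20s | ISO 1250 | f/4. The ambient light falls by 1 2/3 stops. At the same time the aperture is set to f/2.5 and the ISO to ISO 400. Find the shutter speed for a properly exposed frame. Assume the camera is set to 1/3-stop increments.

1/5s

Scene light: 1 2/3 stops darker.
Aperture: f/4 → f/3.5 → f/3.2 → f/2.8 → f/2.5 — 1 1/3 stops wider (brighter).
ISO: 1250 → 1000 → 800 → 640 → 500 → 400 — 1 2/3 stops lower (darker).
Net so far: 2 stops darker. Shutter speed: 1/20 → 1/15 → 1/13 → 1/10 → 1/8 → 1/6 → 1/5.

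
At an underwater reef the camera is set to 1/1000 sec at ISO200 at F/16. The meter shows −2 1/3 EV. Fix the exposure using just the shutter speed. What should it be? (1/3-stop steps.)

1/200s

Underexposed by 2 1/3 stops → need 2 1/3 stops brighter.
Shutter speed: 1/1000 → 1/800 → 1/640 → 1/500 → 1/400 → 1/320 → 1/250 → 1/200.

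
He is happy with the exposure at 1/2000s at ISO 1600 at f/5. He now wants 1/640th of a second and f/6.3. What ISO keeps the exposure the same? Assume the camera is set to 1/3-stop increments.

ISO 800

Shutter speed: 1/2000 → 1/1600 → 1/1250 → 1/1000 → 1/800 → 1/640 — 1 2/3 stops longer (brighter).
Aperture: f/5 → f/5.6 → f/6.3 — 2/3 stop narrower (darker).
Net change so far: 1 stop brighter. Offset with the ISO: 1600 → 1250 → 1000 → 800.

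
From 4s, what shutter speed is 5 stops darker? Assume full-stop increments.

1/8s

Shutter speed: 4 → 2 → 1 → 1/2 → 1/4 → 1/8 — 5 stops faster (darker).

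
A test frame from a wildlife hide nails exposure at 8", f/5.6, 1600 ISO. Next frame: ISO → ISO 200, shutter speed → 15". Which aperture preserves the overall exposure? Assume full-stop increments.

f/2.8

ISO: 1600 → 800 → 400 → 200 — 3 stops lower (darker).
Shutter speed: 8 → 15 — 1 stop slower (brighter).
Net change so far: 2 stops darker. Offset with the aperture: f/5.6 → f/4 → f/2.8.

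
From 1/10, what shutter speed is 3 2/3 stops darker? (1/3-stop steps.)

Shutter speed: 1/10 → 1/13 → 1/15 → 1/20 → 1/25 → 1/30 → 1/40 → 1/50 → 1/60 → 1/80 → 1/100 → 1/125 — 3 2/3 stops faster (darker).

1/125s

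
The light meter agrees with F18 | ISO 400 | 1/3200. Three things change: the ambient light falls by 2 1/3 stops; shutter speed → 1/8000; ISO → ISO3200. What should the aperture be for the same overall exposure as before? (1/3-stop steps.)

Scene light: 2 1/3 stops darker.
Shutter speed: 1/3200 → 1/4000 → 1/5000 → 1/6400 → 1/8000 — 1 1/3 stops faster (darker).
ISO: 400 → 500 → 640 → 800 → 1000 → 1250 → 1600 → 2000 → 2500 → 3200 — 3 stops raised (brighter).
Net so far: 2/3 stop darker. Aperture: f/18 → f/16 → f/14.

f/14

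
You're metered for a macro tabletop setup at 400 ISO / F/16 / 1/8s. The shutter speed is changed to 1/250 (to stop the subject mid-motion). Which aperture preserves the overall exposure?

Shutter speed: 1/8 → 1/15 → 1/30 → 1/60 → 1/125 → 1/250 — 5 stops shorter (darker).
Need 5 stops brighter from the aperture: f/16 → f/11 → f/8 → f/5.6 → f/4 → f/2.8.

f/2.8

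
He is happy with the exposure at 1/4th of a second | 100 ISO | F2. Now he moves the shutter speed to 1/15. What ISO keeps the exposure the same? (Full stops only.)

ISO 400

Shutter speed: 1/4 → 1/8 → 1/15 — 2 stops shorter (darker).
Need 2 stops brighter from the ISO: 100 → 200 → 400.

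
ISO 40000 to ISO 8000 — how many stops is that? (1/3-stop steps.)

2 1/3 stops

40000 → 32000 → 25600 → 20000 → 16000 → 12800 → 10000 → 8000 — count the steps: 7 third-stops = 2 1/3 stops.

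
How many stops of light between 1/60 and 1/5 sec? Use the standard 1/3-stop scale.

3 2/3 stops

1/60 → 1/50 → 1/40 → 1/30 → 1/25 → 1/20 → 1/15 → 1/13 → 1/10 → 1/8 → 1/6 → 1/5 — count the steps: 11 third-stops = 3 2/3 stops.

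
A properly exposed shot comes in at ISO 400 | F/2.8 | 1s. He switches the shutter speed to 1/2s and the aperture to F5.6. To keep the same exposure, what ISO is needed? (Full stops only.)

ISO 3200

Shutter speed: 1 → 1/2 — 1 stop shorter (darker).
Aperture: f/2.8 → f/4 → f/5.6 — 2 stops smaller aperture (darker).
Net change so far: 3 stops darker. Offset with the ISO: 400 → 800 → 1600 → 3200.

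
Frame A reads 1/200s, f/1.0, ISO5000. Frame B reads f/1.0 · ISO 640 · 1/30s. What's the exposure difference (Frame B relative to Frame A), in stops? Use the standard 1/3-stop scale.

Aperture: unchanged.
Shutter speed: 1/200 → 1/160 → 1/125 → 1/100 → 1/80 → 1/60 → 1/50 → 1/40 → 1/30 — 2 2/3 stops slower (brighter).
ISO: 5000 → 4000 → 3200 → 2500 → 2000 → 1600 → 1250 → 1000 → 800 → 640 — 3 stops dropped (darker).
Net: +2 2/3 −3 = −1/3 stops.

1/3 stop darker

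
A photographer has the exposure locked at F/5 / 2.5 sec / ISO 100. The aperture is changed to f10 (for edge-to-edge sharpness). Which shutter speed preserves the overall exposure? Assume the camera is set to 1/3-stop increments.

10 s

Aperture: f/5 → f/5.6 → f/6.3 → f/7.1 → f/8 → f/9 → f/10 — 2 stops stopped down (darker).
Need 2 stops brighter from the shutter speed: 2.5 → 3.2 → 4 → 5 → 6 → 8 → 10.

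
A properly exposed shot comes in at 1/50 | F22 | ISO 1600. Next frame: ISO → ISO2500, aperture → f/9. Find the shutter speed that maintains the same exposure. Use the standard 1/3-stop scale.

ISO: 1600 → 2000 → 2500 — 2/3 stop raised (brighter).
Aperture: f/22 → f/20 → f/18 → f/16 → f/14 → f/13 → f/11 → f/10 → f/9 — 2 2/3 stops larger aperture (brighter).
Net change so far: 3 1/3 stops brighter. Offset with the shutter speed: 1/50 → 1/60 → 1/80 → 1/100 → 1/125 → 1/160 → 1/200 → 1/250 → 1/320 → 1/400 → 1/500.

1/500s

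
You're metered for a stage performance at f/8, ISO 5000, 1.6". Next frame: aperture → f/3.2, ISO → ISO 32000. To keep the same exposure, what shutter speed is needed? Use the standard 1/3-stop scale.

Aperture: f/8 → f/7.1 → f/6.3 → f/5.6 → f/5 → f/4.5 → f/4 → f/3.5 → f/3.2 — 2 2/3 stops larger aperture (brighter).
ISO: 5000 → 6400 → 8000 → 10000 → 12800 → 16000 → 20000 → 25600 → 32000 — 2 2/3 stops raised (brighter).
Net change so far: 5 1/3 stops brighter. Offset with the shutter speed: 1.6 → 1.3 → 1 → 0.8 → 0.6 → 0.5 → 0.4 → 0.3 → 1/4 → 1/5 → 1/6 → 1/8 → 1/10 → 1/13 → 1/15 → 1/20 → 1/25.

1/25s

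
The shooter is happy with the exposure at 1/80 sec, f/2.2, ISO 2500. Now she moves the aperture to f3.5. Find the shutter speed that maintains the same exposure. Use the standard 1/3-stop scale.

1/30s

Aperture: f/2.2 → f/2.5 → f/2.8 → f/3.2 → f/3.5 — 1 1/3 stops stopped down (darker).
Need 1 1/3 stops brighter from the shutter speed: 1/80 → 1/60 → 1/50 → 1/40 → 1/30.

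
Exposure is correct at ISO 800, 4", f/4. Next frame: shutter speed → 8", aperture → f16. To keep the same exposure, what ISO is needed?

ISO 6400

Shutter speed: 4 → 8 — 1 stop longer (brighter).
Aperture: f/4 → f/5.6 → f/8 → f/11 → f/16 — 4 stops narrower (darker).
Net change so far: 3 stops darker. Offset with the ISO: 800 → 1600 → 3200 → 6400.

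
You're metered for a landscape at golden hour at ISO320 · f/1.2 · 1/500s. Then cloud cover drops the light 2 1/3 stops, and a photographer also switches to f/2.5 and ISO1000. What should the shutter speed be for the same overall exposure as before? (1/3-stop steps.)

Scene light: 2 1/3 stops darker.
Aperture: f/1.2 → f/1.4 → f/1.6 → f/1.8 → f/2 → f/2.2 → f/2.5 — 2 stops stopped down (darker).
ISO: 320 → 400 → 500 → 640 → 800 → 1000 — 1 2/3 stops raised (brighter).
Net so far: 2 2/3 stops darker. Shutter speed: 1/500 → 1/400 → 1/320 → 1/250 → 1/200 → 1/160 → 1/125 → 1/100 → 1/80.

1/80s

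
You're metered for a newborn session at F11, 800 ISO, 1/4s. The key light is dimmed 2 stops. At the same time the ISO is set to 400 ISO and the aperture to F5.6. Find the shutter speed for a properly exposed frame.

Scene light: 2 stops darker.
ISO: 800 → 400 — 1 stop dropped (darker).
Aperture: f/11 → f/8 → f/5.6 — 2 stops larger aperture (brighter).
Net so far: 1 stop darker. Shutter speed: 1/4 → 1/2.

1/2s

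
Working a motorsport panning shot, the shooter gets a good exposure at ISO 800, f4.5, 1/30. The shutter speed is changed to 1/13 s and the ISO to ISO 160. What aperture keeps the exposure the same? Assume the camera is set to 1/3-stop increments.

f/3.2

Shutter speed: 1/30 → 1/25 → 1/20 → 1/15 → 1/13 — 1 1/3 stops longer (brighter).
ISO: 800 → 640 → 500 → 400 → 320 → 250 → 200 → 160 — 2 1/3 stops dropped (darker).
Net change so far: 1 stop darker. Offset with the aperture: f/4.5 → f/4 → f/3.5 → f/3.2.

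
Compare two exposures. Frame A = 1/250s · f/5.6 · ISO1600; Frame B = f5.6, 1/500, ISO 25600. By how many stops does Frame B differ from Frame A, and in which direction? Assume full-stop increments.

3 stops brighter

Aperture: unchanged.
Shutter speed: 1/250 → 1/500 — 1 stop shorter (darker).
ISO: 1600 → 3200 → 6400 → 12800 → 25600 — 4 stops higher (brighter).
Net: −1 +4 = +3 stops.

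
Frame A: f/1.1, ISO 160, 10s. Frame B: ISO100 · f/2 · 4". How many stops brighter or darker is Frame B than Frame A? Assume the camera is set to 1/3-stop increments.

Aperture: f/1.1 → f/1.2 → f/1.4 → f/1.6 → f/1.8 → f/2 — 1 2/3 stops stopped down (darker).
Shutter speed: 10 → 8 → 6 → 5 → 4 — 1 1/3 stops faster (darker).
ISO: 160 → 125 → 100 — 2/3 stop dropped (darker).
Net: −1 2/3 −1 1/3 −2/3 = −3 2/3 stops.

3 2/3 stops darker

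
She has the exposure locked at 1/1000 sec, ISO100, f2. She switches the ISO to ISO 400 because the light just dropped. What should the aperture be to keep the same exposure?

ISO: 100 → 200 → 400 — 2 stops higher (brighter).
Need 2 stops darker from the aperture: f/2 → f/2.8 → f/4.

f/4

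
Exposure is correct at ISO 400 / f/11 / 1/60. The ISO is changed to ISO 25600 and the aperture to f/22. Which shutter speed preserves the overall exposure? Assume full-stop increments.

1/1000s

ISO: 400 → 800 → 1600 → 3200 → 6400 → 12800 → 25600 — 6 stops higher (brighter).
Aperture: f/11 → f/16 → f/22 — 2 stops smaller aperture (darker).
Net change so far: 4 stops brighter. Offset with the shutter speed: 1/60 → 1/125 → 1/250 → 1/500 → 1/1000.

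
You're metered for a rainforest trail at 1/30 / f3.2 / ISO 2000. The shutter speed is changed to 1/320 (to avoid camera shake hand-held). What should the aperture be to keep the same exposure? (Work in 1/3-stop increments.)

Shutter speed: 1/30 → 1/40 → 1/50 → 1/60 → 1/80 → 1/100 → 1/125 → 1/160 → 1/200 → 1/250 → 1/320 — 3 1/3 stops faster (darker).
Need 3 1/3 stops brighter from the aperture: f/3.2 → f/2.8 → f/2.5 → f/2.2 → f/2 → f/1.8 → f/1.6 → f/1.4 → f/1.2 → f/1.1 → f/1.0.

f/1.0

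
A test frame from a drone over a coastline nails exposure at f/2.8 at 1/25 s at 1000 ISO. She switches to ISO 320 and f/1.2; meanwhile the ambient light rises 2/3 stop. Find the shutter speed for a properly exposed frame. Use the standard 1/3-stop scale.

1/60s

Scene light: 2/3 stop brighter.
ISO: 1000 → 800 → 640 → 500 → 400 → 320 — 1 2/3 stops lower (darker).
Aperture: f/2.8 → f/2.5 → f/2.2 → f/2 → f/1.8 → f/1.6 → f/1.4 → f/1.2 — 2 1/3 stops larger aperture (brighter).
Net so far: 1 1/3 stops brighter. Shutter speed: 1/25 → 1/30 → 1/40 → 1/50 → 1/60.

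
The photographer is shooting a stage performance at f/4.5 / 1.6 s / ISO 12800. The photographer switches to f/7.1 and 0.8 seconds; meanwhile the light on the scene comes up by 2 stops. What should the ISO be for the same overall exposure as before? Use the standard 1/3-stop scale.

ISO 16000

Scene light: 2 stops brighter.
Aperture: f/4.5 → f/5 → f/5.6 → f/6.3 → f/7.1 — 1 1/3 stops stopped down (darker).
Shutter speed: 1.6 → 1.3 → 1 → 0.8 — 1 stop shorter (darker).
Net so far: 1/3 stop darker. ISO: 12800 → 16000.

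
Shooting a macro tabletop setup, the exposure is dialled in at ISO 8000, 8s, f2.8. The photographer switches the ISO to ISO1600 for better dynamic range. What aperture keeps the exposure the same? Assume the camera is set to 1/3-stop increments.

f/1.2

ISO: 8000 → 6400 → 5000 → 4000 → 3200 → 2500 → 2000 → 1600 — 2 1/3 stops lower (darker).
Need 2 1/3 stops brighter from the aperture: f/2.8 → f/2.5 → f/2.2 → f/2 → f/1.8 → f/1.6 → f/1.4 → f/1.2.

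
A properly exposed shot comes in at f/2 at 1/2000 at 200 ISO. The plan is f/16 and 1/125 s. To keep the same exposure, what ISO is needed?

Aperture: f/2 → f/2.8 → f/4 → f/5.6 → f/8 → f/11 → f/16 — 6 stops narrower (darker).
Shutter speed: 1/2000 → 1/1000 → 1/500 → 1/250 → 1/125 — 4 stops longer (brighter).
Net change so far: 2 stops darker. Offset with the ISO: 200 → 400 → 800.

ISO 800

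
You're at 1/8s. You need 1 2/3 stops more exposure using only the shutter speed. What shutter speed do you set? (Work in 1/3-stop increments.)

0.4 s

Shutter speed: 1/8 → 1/6 → 1/5 → 1/4 → 0.3 → 0.4 — 1 2/3 stops longer (brighter).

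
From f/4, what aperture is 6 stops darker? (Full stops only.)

Aperture: f/4 → f/5.6 → f/8 → f/11 → f/16 → f/22 → f/32 — 6 stops smaller aperture (darker).

f/32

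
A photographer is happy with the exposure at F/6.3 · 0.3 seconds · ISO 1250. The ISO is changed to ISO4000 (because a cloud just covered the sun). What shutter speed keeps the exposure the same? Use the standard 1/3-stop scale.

ISO: 1250 → 1600 → 2000 → 2500 → 3200 → 4000 — 1 2/3 stops raised (brighter).
Need 1 2/3 stops darker from the shutter speed: 0.3 → 1/4 → 1/5 → 1/6 → 1/8 → 1/10.

1/10s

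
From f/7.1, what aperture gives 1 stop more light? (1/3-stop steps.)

f/5

Aperture: f/7.1 → f/6.3 → f/5.6 → f/5 — 1 stop wider (brighter).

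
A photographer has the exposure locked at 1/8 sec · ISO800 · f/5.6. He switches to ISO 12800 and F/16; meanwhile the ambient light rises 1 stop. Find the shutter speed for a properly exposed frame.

Scene light: 1 stop brighter.
ISO: 800 → 1600 → 3200 → 6400 → 12800 — 4 stops raised (brighter).
Aperture: f/5.6 → f/8 → f/11 → f/16 — 3 stops stopped down (darker).
Net so far: 2 stops brighter. Shutter speed: 1/8 → 1/15 → 1/30.

1/30s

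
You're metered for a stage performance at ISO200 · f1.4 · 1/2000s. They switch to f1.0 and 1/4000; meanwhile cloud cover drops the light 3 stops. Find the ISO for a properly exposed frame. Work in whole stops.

Scene light: 3 stops darker.
Aperture: f/1.4 → f/1.0 — 1 stop wider (brighter).
Shutter speed: 1/2000 → 1/4000 — 1 stop faster (darker).
Net so far: 3 stops darker. ISO: 200 → 400 → 800 → 1600.

ISO 1600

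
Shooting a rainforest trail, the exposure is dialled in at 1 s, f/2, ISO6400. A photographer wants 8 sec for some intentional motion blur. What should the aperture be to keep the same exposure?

f/5.6

Shutter speed: 1 → 2 → 4 → 8 — 3 stops longer (brighter).
Need 3 stops darker from the aperture: f/2 → f/2.8 → f/4 → f/5.6.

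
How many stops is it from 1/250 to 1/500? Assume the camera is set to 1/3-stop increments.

1/250 → 1/320 → 1/400 → 1/500 — count the steps: 3 third-stops = 1 stop.

1 stop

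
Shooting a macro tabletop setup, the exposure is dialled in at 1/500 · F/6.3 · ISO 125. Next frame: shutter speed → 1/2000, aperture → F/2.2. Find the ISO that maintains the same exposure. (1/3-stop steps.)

Shutter speed: 1/500 → 1/640 → 1/800 → 1/1000 → 1/1250 → 1/1600 → 1/2000 — 2 stops faster (darker).
Aperture: f/6.3 → f/5.6 → f/5 → f/4.5 → f/4 → f/3.5 → f/3.2 → f/2.8 → f/2.5 → f/2.2 — 3 stops wider (brighter).
Net change so far: 1 stop brighter. Offset with the ISO: 125 → 100 → 80 → 64.

ISO 64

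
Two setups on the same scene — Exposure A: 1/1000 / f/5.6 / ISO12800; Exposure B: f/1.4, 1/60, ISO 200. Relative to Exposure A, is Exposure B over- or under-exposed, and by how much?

Aperture: f/5.6 → f/4 → f/2.8 → f/2 → f/1.4 — 4 stops wider (brighter).
Shutter speed: 1/1000 → 1/500 → 1/250 → 1/125 → 1/60 — 4 stops longer (brighter).
ISO: 12800 → 6400 → 3200 → 1600 → 800 → 400 → 200 — 6 stops dropped (darker).
Net: +4 +4 −6 = +2 stops.

2 stops brighter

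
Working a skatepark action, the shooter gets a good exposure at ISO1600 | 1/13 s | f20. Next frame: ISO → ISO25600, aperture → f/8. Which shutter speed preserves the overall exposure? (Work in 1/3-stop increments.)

ISO: 1600 → 2000 → 2500 → 3200 → 4000 → 5000 → 6400 → 8000 → 10000 → 12800 → 16000 → 20000 → 25600 — 4 stops higher (brighter).
Aperture: f/20 → f/18 → f/16 → f/14 → f/13 → f/11 → f/10 → f/9 → f/8 — 2 2/3 stops larger aperture (brighter).
Net change so far: 6 2/3 stops brighter. Offset with the shutter speed: 1/13 → 1/15 → 1/20 → 1/25 → 1/30 → 1/40 → 1/50 → 1/60 → 1/80 → 1/100 → 1/125 → 1/160 → 1/200 → 1/250 → 1/320 → 1/400 → 1/500 → 1/640 → 1/800 → 1/1000 → 1/1250.

1/1250s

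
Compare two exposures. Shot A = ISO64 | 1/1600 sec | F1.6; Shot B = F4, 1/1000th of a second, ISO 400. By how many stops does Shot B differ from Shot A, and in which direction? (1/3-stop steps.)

2/3 stop brighter

Aperture: f/1.6 → f/1.8 → f/2 → f/2.2 → f/2.5 → f/2.8 → f/3.2 → f/3.5 → f/4 — 2 2/3 stops stopped down (darker).
Shutter speed: 1/1600 → 1/1250 → 1/1000 — 2/3 stop slower (brighter).
ISO: 64 → 80 → 100 → 125 → 160 → 200 → 250 → 320 → 400 — 2 2/3 stops higher (brighter).
Net: −2 2/3 +2/3 +2 2/3 = +2/3 stops.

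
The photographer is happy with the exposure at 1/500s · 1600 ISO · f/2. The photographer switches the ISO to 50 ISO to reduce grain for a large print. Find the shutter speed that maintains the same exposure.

1/15s

ISO: 1600 → 800 → 400 → 200 → 100 → 50 — 5 stops lower (darker).
Need 5 stops brighter from the shutter speed: 1/500 → 1/250 → 1/125 → 1/60 → 1/30 → 1/15.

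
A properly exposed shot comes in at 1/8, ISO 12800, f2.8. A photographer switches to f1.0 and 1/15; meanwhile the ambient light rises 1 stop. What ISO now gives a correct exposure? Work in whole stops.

ISO 1600

Scene light: 1 stop brighter.
Aperture: f/2.8 → f/2 → f/1.4 → f/1.0 — 3 stops wider (brighter).
Shutter speed: 1/8 → 1/15 — 1 stop faster (darker).
Net so far: 3 stops brighter. ISO: 12800 → 6400 → 3200 → 1600.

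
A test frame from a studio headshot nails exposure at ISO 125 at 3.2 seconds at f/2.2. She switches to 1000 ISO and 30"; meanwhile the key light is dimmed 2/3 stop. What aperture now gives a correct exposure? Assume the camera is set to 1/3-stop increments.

Scene light: 2/3 stop darker.
ISO: 125 → 160 → 200 → 250 → 320 → 400 → 500 → 640 → 800 → 1000 — 3 stops raised (brighter).
Shutter speed: 3.2 → 4 → 5 → 6 → 8 → 10 → 13 → 15 → 20 → 25 → 30 — 3 1/3 stops slower (brighter).
Net so far: 5 2/3 stops brighter. Aperture: f/2.2 → f/2.5 → f/2.8 → f/3.2 → f/3.5 → f/4 → f/4.5 → f/5 → f/5.6 → f/6.3 → f/7.1 → f/8 → f/9 → f/10 → f/11 → f/13 → f/14 → f/16.

f/16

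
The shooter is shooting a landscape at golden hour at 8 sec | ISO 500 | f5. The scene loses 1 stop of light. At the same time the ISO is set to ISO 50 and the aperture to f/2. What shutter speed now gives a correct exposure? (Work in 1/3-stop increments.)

25 s

Scene light: 1 stop darker.
ISO: 500 → 400 → 320 → 250 → 200 → 160 → 125 → 100 → 80 → 64 → 50 — 3 1/3 stops lower (darker).
Aperture: f/5 → f/4.5 → f/4 → f/3.5 → f/3.2 → f/2.8 → f/2.5 → f/2.2 → f/2 — 2 2/3 stops wider (brighter).
Net so far: 1 2/3 stops darker. Shutter speed: 8 → 10 → 13 → 15 → 20 → 25.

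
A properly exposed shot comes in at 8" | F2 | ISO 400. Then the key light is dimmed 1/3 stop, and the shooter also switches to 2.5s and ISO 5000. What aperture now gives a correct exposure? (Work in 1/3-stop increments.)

Scene light: 1/3 stop darker.
Shutter speed: 8 → 6 → 5 → 4 → 3.2 → 2.5 — 1 2/3 stops shorter (darker).
ISO: 400 → 500 → 640 → 800 → 1000 → 1250 → 1600 → 2000 → 2500 → 3200 → 4000 → 5000 — 3 2/3 stops higher (brighter).
Net so far: 1 2/3 stops brighter. Aperture: f/2 → f/2.2 → f/2.5 → f/2.8 → f/3.2 → f/3.5.

f/3.5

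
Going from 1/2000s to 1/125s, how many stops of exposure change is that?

1/2000 → 1/1000 → 1/500 → 1/250 → 1/125 — count the steps: 4 stops.

4 stops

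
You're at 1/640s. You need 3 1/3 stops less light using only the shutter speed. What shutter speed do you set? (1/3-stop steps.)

Shutter speed: 1/640 → 1/800 → 1/1000 → 1/1250 → 1/1600 → 1/2000 → 1/2500 → 1/3200 → 1/4000 → 1/5000 → 1/6400 — 3 1/3 stops faster (darker).

1/6400s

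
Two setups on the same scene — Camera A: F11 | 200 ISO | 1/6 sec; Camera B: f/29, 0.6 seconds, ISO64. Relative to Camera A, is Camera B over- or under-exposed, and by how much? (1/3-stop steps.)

Aperture: f/11 → f/13 → f/14 → f/16 → f/18 → f/20 → f/22 → f/25 → f/29 — 2 2/3 stops narrower (darker).
Shutter speed: 1/6 → 1/5 → 1/4 → 0.3 → 0.4 → 0.5 → 0.6 — 2 stops slower (brighter).
ISO: 200 → 160 → 125 → 100 → 80 → 64 — 1 2/3 stops lower (darker).
Net: −2 2/3 +2 −1 2/3 = −2 1/3 stops.

2 1/3 stops darker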